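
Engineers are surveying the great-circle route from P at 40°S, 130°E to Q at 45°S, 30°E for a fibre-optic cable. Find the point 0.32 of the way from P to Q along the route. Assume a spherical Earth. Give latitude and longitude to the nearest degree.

Write both endpoints as unit vectors p₁, p₂ with components (cos φ cos λ, cos φ sin λ, sin φ).
The central angle between the endpoints is δ = arccos(p₁·p₂) ≈ 1.202 rad (68.9°).
Interpolate at f = 0.32 with slerp weights a = sin((1−f)δ)/sin δ ≈ 0.782, b = sin(fδ)/sin δ ≈ 0.402.
p = a·p₁ + b·p₂ ≈ (-0.139, 0.601, -0.787); φ = arcsin(p_z) ≈ -51.91°, λ = atan2(p_y, p_x) ≈ 102.99°.

≈ 52°S, 103°E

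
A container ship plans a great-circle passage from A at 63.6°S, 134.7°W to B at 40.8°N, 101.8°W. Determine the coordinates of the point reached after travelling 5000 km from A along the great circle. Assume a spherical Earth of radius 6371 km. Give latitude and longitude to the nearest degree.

Write both endpoints as unit vectors p₁, p₂ with components (cos φ cos λ, cos φ sin λ, sin φ).
The central angle between the endpoints is δ = arccos(p₁·p₂) ≈ 1.878 rad (107.6°). The total great-circle distance is δ·R ≈ 1.878 × 6371 ≈ 11967 km, so the target fraction is f = 5000/11967 ≈ 0.418.
Interpolate at f ≈ 0.418 with slerp weights a = sin((1−f)δ)/sin δ ≈ 0.932, b = sin(fδ)/sin δ ≈ 0.741.
p = a·p₁ + b·p₂ ≈ (-0.406, -0.844, -0.350); φ = arcsin(p_z) ≈ -20.50°, λ = atan2(p_y, p_x) ≈ -115.70°.

≈ 21°S, 116°W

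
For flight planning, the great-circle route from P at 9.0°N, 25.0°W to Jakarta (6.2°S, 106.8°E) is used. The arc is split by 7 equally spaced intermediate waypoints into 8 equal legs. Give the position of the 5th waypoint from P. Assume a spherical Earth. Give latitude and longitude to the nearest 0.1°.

≈ 0.9°N, 57.7°E

Convert each endpoint to a unit vector on the sphere (x = cos φ cos λ, y = cos φ sin λ, z = sin φ).
The central angle between the endpoints is δ = arccos(p₁·p₂) ≈ 2.307 rad (132.2°).
Interpolate at f = 5/8 with slerp weights a = sin((1−f)δ)/sin δ ≈ 1.027, b = sin(fδ)/sin δ ≈ 1.338.
p = a·p₁ + b·p₂ ≈ (0.535, 0.845, 0.016); φ = arcsin(p_z) ≈ 0.93°, λ = atan2(p_y, p_x) ≈ 57.66°.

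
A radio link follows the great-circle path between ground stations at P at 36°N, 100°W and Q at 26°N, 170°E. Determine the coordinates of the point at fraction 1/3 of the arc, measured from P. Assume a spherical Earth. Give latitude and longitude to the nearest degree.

≈ 41°N, 132°W

Convert each endpoint to a unit vector on the sphere (x = cos φ cos λ, y = cos φ sin λ, z = sin φ).
The central angle between the endpoints is δ = arccos(p₁·p₂) ≈ 1.310 rad (75.1°).
Interpolate at f = 1/3 with slerp weights a = sin((1−f)δ)/sin δ ≈ 0.793, b = sin(fδ)/sin δ ≈ 0.438.
p = a·p₁ + b·p₂ ≈ (-0.499, -0.564, 0.658); φ = arcsin(p_z) ≈ 41.16°, λ = atan2(p_y, p_x) ≈ -131.51°.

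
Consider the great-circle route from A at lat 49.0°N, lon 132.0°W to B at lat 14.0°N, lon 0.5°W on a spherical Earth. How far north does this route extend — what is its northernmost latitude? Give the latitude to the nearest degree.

≈ 61°N

The great circle lies in the plane with unit normal n̂ = (p₁ × p₂)/|p₁ × p₂|.
Here n̂_z ≈ +0.491; the vertex latitude is φ_max = arccos|n̂_z| ≈ 60.6°.
Check via Clairaut: cos φ_max = |cos φ₁| · sin C = cos(49.0°)·sin(48.5°) ≈ 0.491, again giving ≈ 60.6°.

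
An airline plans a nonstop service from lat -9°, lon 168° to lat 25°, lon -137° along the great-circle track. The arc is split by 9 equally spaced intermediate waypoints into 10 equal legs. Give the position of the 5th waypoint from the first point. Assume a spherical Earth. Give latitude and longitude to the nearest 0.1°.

≈ lat 9.0°, lon -165.8°

The haversine formula gives a central angle δ ≈ 1.107 rad (63.4°) between the endpoints.
Interpolate at f = 5/10 with slerp weights a = sin((1−f)δ)/sin δ ≈ 0.588, b = sin(fδ)/sin δ ≈ 0.588.
p = a·p₁ + b·p₂ ≈ (-0.957, -0.243, 0.156); φ = arcsin(p_z) ≈ 9.00°, λ = atan2(p_y, p_x) ≈ -165.78°.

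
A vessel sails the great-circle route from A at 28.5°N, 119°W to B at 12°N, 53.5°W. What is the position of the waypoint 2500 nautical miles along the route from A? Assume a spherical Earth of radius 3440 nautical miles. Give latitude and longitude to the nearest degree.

≈ 20°N, 74°W

From cos δ = sin φ₁ sin φ₂ + cos φ₁ cos φ₂ cos Δλ, the central angle is δ ≈ 1.098 rad (62.9°). The total great-circle distance is δ·R ≈ 1.098 × 3440 ≈ 3776 nmi, so the target fraction is f = 2500/3776 ≈ 0.662.
Interpolate at f ≈ 0.662 with slerp weights a = sin((1−f)δ)/sin δ ≈ 0.407, b = sin(fδ)/sin δ ≈ 0.746.
p = a·p₁ + b·p₂ ≈ (0.261, -0.900, 0.349); φ = arcsin(p_z) ≈ 20.46°, λ = atan2(p_y, p_x) ≈ -73.84°.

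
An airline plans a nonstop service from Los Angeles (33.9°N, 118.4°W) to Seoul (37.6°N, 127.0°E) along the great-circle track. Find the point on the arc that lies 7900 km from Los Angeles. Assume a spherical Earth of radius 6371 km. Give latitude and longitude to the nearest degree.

Write both endpoints as unit vectors p₁, p₂ with components (cos φ cos λ, cos φ sin λ, sin φ).
The central angle between the endpoints is δ = arccos(p₁·p₂) ≈ 1.504 rad (86.2°). The total great-circle distance is δ·R ≈ 1.504 × 6371 ≈ 9583 km, so the target fraction is f = 7900/9583 ≈ 0.824.
Interpolate at f ≈ 0.824 with slerp weights a = sin((1−f)δ)/sin δ ≈ 0.262, b = sin(fδ)/sin δ ≈ 0.948.
p = a·p₁ + b·p₂ ≈ (-0.555, 0.409, 0.724); φ = arcsin(p_z) ≈ 46.41°, λ = atan2(p_y, p_x) ≈ 143.65°.

≈ 46°N, 144°E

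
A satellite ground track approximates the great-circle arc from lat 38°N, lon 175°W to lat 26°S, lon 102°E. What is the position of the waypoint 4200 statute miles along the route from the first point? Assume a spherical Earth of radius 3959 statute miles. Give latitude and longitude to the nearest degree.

≈ lat 1°N, lon 133°E

From cos δ = sin φ₁ sin φ₂ + cos φ₁ cos φ₂ cos Δλ, the central angle is δ ≈ 1.755 rad (100.6°). The total great-circle distance is δ·R ≈ 1.755 × 3959 ≈ 6950 mi, so the target fraction is f = 4200/6950 ≈ 0.604.
Interpolate at f ≈ 0.604 with slerp weights a = sin((1−f)δ)/sin δ ≈ 0.651, b = sin(fδ)/sin δ ≈ 0.888.
p = a·p₁ + b·p₂ ≈ (-0.677, 0.736, 0.012); φ = arcsin(p_z) ≈ 0.67°, λ = atan2(p_y, p_x) ≈ 132.62°.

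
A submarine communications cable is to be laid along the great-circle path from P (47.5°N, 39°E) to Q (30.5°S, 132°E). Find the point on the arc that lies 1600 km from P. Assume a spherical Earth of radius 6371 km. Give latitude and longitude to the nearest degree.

Write both endpoints as unit vectors p₁, p₂ with components (cos φ cos λ, cos φ sin λ, sin φ).
The central angle between the endpoints is δ = arccos(p₁·p₂) ≈ 1.987 rad (113.9°). The total great-circle distance is δ·R ≈ 1.987 × 6371 ≈ 12662 km, so the target fraction is f = 1600/12662 ≈ 0.126.
Interpolate at f ≈ 0.126 with slerp weights a = sin((1−f)δ)/sin δ ≈ 1.079, b = sin(fδ)/sin δ ≈ 0.272.
p = a·p₁ + b·p₂ ≈ (0.410, 0.633, 0.657); φ = arcsin(p_z) ≈ 41.09°, λ = atan2(p_y, p_x) ≈ 57.08°.

≈ (41°N, 57°E)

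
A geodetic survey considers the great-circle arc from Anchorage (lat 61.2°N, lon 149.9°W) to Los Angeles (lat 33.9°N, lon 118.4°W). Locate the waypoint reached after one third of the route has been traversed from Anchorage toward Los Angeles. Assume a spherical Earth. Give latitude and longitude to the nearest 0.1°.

≈ lat 53.1°N, lon 135.2°W

The haversine formula gives a central angle δ ≈ 0.592 rad (33.9°) between the endpoints.
Interpolate at f = 1/3 with slerp weights a = sin((1−f)δ)/sin δ ≈ 0.689, b = sin(fδ)/sin δ ≈ 0.351.
p = a·p₁ + b·p₂ ≈ (-0.426, -0.423, 0.800); φ = arcsin(p_z) ≈ 53.11°, λ = atan2(p_y, p_x) ≈ -135.19°.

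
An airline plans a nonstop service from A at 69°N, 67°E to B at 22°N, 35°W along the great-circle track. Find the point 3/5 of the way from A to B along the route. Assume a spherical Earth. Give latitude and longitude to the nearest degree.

Write both endpoints as unit vectors p₁, p₂ with components (cos φ cos λ, cos φ sin λ, sin φ).
The central angle between the endpoints is δ = arccos(p₁·p₂) ≈ 1.286 rad (73.7°).
Interpolate at f = 3/5 with slerp weights a = sin((1−f)δ)/sin δ ≈ 0.513, b = sin(fδ)/sin δ ≈ 0.727.
p = a·p₁ + b·p₂ ≈ (0.624, -0.217, 0.751); φ = arcsin(p_z) ≈ 48.67°, λ = atan2(p_y, p_x) ≈ -19.21°.

≈ 49°N, 19°W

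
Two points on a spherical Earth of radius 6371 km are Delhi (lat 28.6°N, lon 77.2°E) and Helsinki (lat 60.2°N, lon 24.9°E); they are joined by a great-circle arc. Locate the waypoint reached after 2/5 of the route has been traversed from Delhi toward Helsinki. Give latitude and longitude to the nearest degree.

≈ lat 44°N, lon 63°E

The haversine formula gives a central angle δ ≈ 0.820 rad (47.0°) between the endpoints.
Interpolate at f = 2/5 with slerp weights a = sin((1−f)δ)/sin δ ≈ 0.646, b = sin(fδ)/sin δ ≈ 0.441.
p = a·p₁ + b·p₂ ≈ (0.324, 0.645, 0.692); φ = arcsin(p_z) ≈ 43.76°, λ = atan2(p_y, p_x) ≈ 63.32°.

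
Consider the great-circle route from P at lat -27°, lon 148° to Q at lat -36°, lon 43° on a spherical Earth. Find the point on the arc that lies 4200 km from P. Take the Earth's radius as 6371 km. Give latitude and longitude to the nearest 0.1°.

≈ lat -44.2°, lon 105.9°

Convert each endpoint to a unit vector on the sphere (x = cos φ cos λ, y = cos φ sin λ, z = sin φ).
The central angle between the endpoints is δ = arccos(p₁·p₂) ≈ 1.490 rad (85.4°). The total great-circle distance is δ·R ≈ 1.490 × 6371 ≈ 9496 km, so the target fraction is f = 4200/9496 ≈ 0.442.
Interpolate at f ≈ 0.442 with slerp weights a = sin((1−f)δ)/sin δ ≈ 0.741, b = sin(fδ)/sin δ ≈ 0.614.
p = a·p₁ + b·p₂ ≈ (-0.196, 0.689, -0.698); φ = arcsin(p_z) ≈ -44.24°, λ = atan2(p_y, p_x) ≈ 105.91°.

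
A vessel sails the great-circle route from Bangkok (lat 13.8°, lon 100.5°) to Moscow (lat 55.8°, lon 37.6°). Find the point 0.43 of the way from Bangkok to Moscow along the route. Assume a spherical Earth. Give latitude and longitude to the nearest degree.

The haversine formula gives a central angle δ ≈ 1.109 rad (63.5°) between the endpoints.
Interpolate at f = 0.43 with slerp weights a = sin((1−f)δ)/sin δ ≈ 0.660, b = sin(fδ)/sin δ ≈ 0.513.
p = a·p₁ + b·p₂ ≈ (0.112, 0.806, 0.581); φ = arcsin(p_z) ≈ 35.55°, λ = atan2(p_y, p_x) ≈ 82.12°.

≈ lat 36°, lon 82°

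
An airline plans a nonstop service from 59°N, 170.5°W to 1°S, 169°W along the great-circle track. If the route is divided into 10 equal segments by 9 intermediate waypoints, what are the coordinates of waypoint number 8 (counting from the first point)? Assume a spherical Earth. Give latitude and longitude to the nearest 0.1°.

≈ 11.0°N, 169.2°W

Convert each endpoint to a unit vector on the sphere (x = cos φ cos λ, y = cos φ sin λ, z = sin φ).
The central angle between the endpoints is δ = arccos(p₁·p₂) ≈ 1.047 rad (60.0°).
Interpolate at f = 8/10 with slerp weights a = sin((1−f)δ)/sin δ ≈ 0.240, b = sin(fδ)/sin δ ≈ 0.858.
p = a·p₁ + b·p₂ ≈ (-0.964, -0.184, 0.191); φ = arcsin(p_z) ≈ 11.00°, λ = atan2(p_y, p_x) ≈ -169.19°.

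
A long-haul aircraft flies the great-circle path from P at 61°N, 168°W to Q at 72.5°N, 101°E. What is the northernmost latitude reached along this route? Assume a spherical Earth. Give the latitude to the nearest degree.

The great circle lies in the plane with unit normal n̂ = (p₁ × p₂)/|p₁ × p₂|.
Here n̂_z ≈ -0.262; the vertex latitude is φ_max = arccos|n̂_z| ≈ 74.8°.
Check via Clairaut: cos φ_max = |cos φ₁| · sin C = cos(61.0°)·sin(32.8°) ≈ 0.262, again giving ≈ 74.8°.

≈ 75°N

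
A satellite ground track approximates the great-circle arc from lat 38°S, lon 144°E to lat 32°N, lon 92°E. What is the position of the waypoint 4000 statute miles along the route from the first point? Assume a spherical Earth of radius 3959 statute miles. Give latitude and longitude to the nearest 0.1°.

≈ lat 9.7°N, lon 108.8°E

Convert each endpoint to a unit vector on the sphere (x = cos φ cos λ, y = cos φ sin λ, z = sin φ).
The central angle between the endpoints is δ = arccos(p₁·p₂) ≈ 1.486 rad (85.1°). The total great-circle distance is δ·R ≈ 1.486 × 3959 ≈ 5881 mi, so the target fraction is f = 4000/5881 ≈ 0.680.
Interpolate at f ≈ 0.680 with slerp weights a = sin((1−f)δ)/sin δ ≈ 0.459, b = sin(fδ)/sin δ ≈ 0.850.
p = a·p₁ + b·p₂ ≈ (-0.318, 0.933, 0.168); φ = arcsin(p_z) ≈ 9.66°, λ = atan2(p_y, p_x) ≈ 108.81°.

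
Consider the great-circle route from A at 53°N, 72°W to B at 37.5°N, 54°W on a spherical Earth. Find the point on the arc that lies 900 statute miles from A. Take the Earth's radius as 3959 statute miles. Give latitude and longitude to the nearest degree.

≈ 43°N, 59°W

The haversine formula gives a central angle δ ≈ 0.347 rad (19.9°) between the endpoints. The total great-circle distance is δ·R ≈ 0.347 × 3959 ≈ 1375 mi, so the target fraction is f = 900/1375 ≈ 0.654.
Interpolate at f ≈ 0.654 with slerp weights a = sin((1−f)δ)/sin δ ≈ 0.352, b = sin(fδ)/sin δ ≈ 0.662.
p = a·p₁ + b·p₂ ≈ (0.374, -0.626, 0.684); φ = arcsin(p_z) ≈ 43.16°, λ = atan2(p_y, p_x) ≈ -59.15°.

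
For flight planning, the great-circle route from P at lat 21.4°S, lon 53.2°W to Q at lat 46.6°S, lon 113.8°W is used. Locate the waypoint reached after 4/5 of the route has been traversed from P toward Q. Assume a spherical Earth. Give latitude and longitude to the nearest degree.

From cos δ = sin φ₁ sin φ₂ + cos φ₁ cos φ₂ cos Δλ, the central angle is δ ≈ 0.953 rad (54.6°).
Interpolate at f = 4/5 with slerp weights a = sin((1−f)δ)/sin δ ≈ 0.232, b = sin(fδ)/sin δ ≈ 0.847.
p = a·p₁ + b·p₂ ≈ (-0.105, -0.706, -0.700); φ = arcsin(p_z) ≈ -44.46°, λ = atan2(p_y, p_x) ≈ -98.48°.

≈ lat 44°S, lon 98°W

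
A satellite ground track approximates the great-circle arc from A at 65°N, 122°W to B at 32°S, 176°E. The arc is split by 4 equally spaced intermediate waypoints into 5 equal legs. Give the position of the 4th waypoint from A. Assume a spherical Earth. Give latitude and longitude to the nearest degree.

≈ 12°S, 175°W

Convert each endpoint to a unit vector on the sphere (x = cos φ cos λ, y = cos φ sin λ, z = sin φ).
The central angle between the endpoints is δ = arccos(p₁·p₂) ≈ 1.888 rad (108.2°).
Interpolate at f = 4/5 with slerp weights a = sin((1−f)δ)/sin δ ≈ 0.388, b = sin(fδ)/sin δ ≈ 1.051.
p = a·p₁ + b·p₂ ≈ (-0.976, -0.077, -0.205); φ = arcsin(p_z) ≈ -11.83°, λ = atan2(p_y, p_x) ≈ -175.49°.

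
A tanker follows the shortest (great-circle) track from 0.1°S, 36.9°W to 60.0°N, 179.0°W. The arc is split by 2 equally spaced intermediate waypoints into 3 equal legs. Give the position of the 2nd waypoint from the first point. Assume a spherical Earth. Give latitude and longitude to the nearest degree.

≈ 66°N, 89°W

Write both endpoints as unit vectors p₁, p₂ with components (cos φ cos λ, cos φ sin λ, sin φ).
The central angle between the endpoints is δ = arccos(p₁·p₂) ≈ 1.978 rad (113.3°).
Interpolate at f = 2/3 with slerp weights a = sin((1−f)δ)/sin δ ≈ 0.667, b = sin(fδ)/sin δ ≈ 1.055.
p = a·p₁ + b·p₂ ≈ (0.006, -0.410, 0.912); φ = arcsin(p_z) ≈ 65.81°, λ = atan2(p_y, p_x) ≈ -89.12°.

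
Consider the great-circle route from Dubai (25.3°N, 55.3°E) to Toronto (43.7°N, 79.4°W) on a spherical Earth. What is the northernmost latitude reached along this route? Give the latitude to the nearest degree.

The great circle lies in the plane with unit normal n̂ = (p₁ × p₂)/|p₁ × p₂|.
Here n̂_z ≈ -0.471; the vertex latitude is φ_max = arccos|n̂_z| ≈ 61.9°.
Check via Clairaut: cos φ_max = |cos φ₁| · sin C = cos(25.3°)·sin(31.4°) ≈ 0.471, again giving ≈ 61.9°.

≈ 62°N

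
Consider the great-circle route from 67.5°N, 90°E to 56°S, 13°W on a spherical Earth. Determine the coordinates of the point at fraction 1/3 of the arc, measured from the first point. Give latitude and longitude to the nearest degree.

≈ 31°N, 35°E

Write both endpoints as unit vectors p₁, p₂ with components (cos φ cos λ, cos φ sin λ, sin φ).
The central angle between the endpoints is δ = arccos(p₁·p₂) ≈ 2.522 rad (144.5°).
Interpolate at f = 1/3 with slerp weights a = sin((1−f)δ)/sin δ ≈ 1.711, b = sin(fδ)/sin δ ≈ 1.283.
p = a·p₁ + b·p₂ ≈ (0.699, 0.494, 0.518); φ = arcsin(p_z) ≈ 31.17°, λ = atan2(p_y, p_x) ≈ 35.22°.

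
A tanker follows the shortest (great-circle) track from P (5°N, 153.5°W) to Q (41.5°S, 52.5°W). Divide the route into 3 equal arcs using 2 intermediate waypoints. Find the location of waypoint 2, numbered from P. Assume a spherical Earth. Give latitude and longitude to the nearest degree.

Write both endpoints as unit vectors p₁, p₂ with components (cos φ cos λ, cos φ sin λ, sin φ).
The central angle between the endpoints is δ = arccos(p₁·p₂) ≈ 1.772 rad (101.5°).
Interpolate at f = 2/3 with slerp weights a = sin((1−f)δ)/sin δ ≈ 0.568, b = sin(fδ)/sin δ ≈ 0.944.
p = a·p₁ + b·p₂ ≈ (-0.076, -0.814, -0.576); φ = arcsin(p_z) ≈ -35.18°, λ = atan2(p_y, p_x) ≈ -95.36°.

≈ (35°S, 95°W)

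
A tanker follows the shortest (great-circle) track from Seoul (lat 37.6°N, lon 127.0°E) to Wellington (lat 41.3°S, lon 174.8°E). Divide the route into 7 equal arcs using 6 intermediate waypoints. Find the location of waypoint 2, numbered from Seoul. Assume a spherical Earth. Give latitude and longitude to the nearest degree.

Write both endpoints as unit vectors p₁, p₂ with components (cos φ cos λ, cos φ sin λ, sin φ).
The central angle between the endpoints is δ = arccos(p₁·p₂) ≈ 1.574 rad (90.2°).
Interpolate at f = 2/7 with slerp weights a = sin((1−f)δ)/sin δ ≈ 0.902, b = sin(fδ)/sin δ ≈ 0.435.
p = a·p₁ + b·p₂ ≈ (-0.755, 0.600, 0.263); φ = arcsin(p_z) ≈ 15.27°, λ = atan2(p_y, p_x) ≈ 141.52°.

≈ lat 15°N, lon 142°E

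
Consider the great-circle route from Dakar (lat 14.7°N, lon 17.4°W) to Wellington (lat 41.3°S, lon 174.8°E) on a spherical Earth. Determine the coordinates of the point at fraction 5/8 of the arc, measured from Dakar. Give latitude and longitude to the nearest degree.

≈ lat 68°S, lon 81°W

Convert each endpoint to a unit vector on the sphere (x = cos φ cos λ, y = cos φ sin λ, z = sin φ).
The central angle between the endpoints is δ = arccos(p₁·p₂) ≈ 2.642 rad (151.4°).
Interpolate at f = 5/8 with slerp weights a = sin((1−f)δ)/sin δ ≈ 1.746, b = sin(fδ)/sin δ ≈ 2.080.
p = a·p₁ + b·p₂ ≈ (0.055, -0.363, -0.930); φ = arcsin(p_z) ≈ -68.44°, λ = atan2(p_y, p_x) ≈ -81.42°.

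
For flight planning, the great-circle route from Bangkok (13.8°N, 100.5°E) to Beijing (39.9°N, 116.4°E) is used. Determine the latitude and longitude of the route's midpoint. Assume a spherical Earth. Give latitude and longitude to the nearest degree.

≈ 27°N, 108°E

The haversine formula gives a central angle δ ≈ 0.517 rad (29.6°) between the endpoints.
Interpolate at f = 1/2 with slerp weights a = sin((1−f)δ)/sin δ ≈ 0.517, b = sin(fδ)/sin δ ≈ 0.517.
p = a·p₁ + b·p₂ ≈ (-0.268, 0.849, 0.455); φ = arcsin(p_z) ≈ 27.07°, λ = atan2(p_y, p_x) ≈ 107.51°.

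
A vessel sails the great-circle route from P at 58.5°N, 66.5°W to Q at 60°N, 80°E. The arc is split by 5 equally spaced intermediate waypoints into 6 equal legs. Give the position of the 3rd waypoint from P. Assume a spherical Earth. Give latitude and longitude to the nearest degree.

Convert each endpoint to a unit vector on the sphere (x = cos φ cos λ, y = cos φ sin λ, z = sin φ).
The central angle between the endpoints is δ = arccos(p₁·p₂) ≈ 1.023 rad (58.6°).
Interpolate at f = 3/6 with slerp weights a = sin((1−f)δ)/sin δ ≈ 0.573, b = sin(fδ)/sin δ ≈ 0.573.
p = a·p₁ + b·p₂ ≈ (0.169, 0.008, 0.986); φ = arcsin(p_z) ≈ 80.25°, λ = atan2(p_y, p_x) ≈ 2.57°.

≈ 80°N, 3°E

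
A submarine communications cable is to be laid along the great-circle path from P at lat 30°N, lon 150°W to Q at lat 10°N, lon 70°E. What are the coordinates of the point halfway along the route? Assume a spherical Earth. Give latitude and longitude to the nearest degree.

Convert each endpoint to a unit vector on the sphere (x = cos φ cos λ, y = cos φ sin λ, z = sin φ).
The central angle between the endpoints is δ = arccos(p₁·p₂) ≈ 2.173 rad (124.5°).
Interpolate at f = 1/2 with slerp weights a = sin((1−f)δ)/sin δ ≈ 1.074, b = sin(fδ)/sin δ ≈ 1.074.
p = a·p₁ + b·p₂ ≈ (-0.444, 0.529, 0.723); φ = arcsin(p_z) ≈ 46.34°, λ = atan2(p_y, p_x) ≈ 130.00°.

≈ lat 46°N, lon 130°E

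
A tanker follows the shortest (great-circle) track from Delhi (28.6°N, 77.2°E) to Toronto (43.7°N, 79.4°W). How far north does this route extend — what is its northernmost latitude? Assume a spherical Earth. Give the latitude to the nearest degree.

≈ 75°N

The great circle lies in the plane with unit normal n̂ = (p₁ × p₂)/|p₁ × p₂|.
Here n̂_z ≈ -0.260; the vertex latitude is φ_max = arccos|n̂_z| ≈ 74.9°.
Check via Clairaut: cos φ_max = |cos φ₁| · sin C = cos(28.6°)·sin(17.3°) ≈ 0.260, again giving ≈ 74.9°.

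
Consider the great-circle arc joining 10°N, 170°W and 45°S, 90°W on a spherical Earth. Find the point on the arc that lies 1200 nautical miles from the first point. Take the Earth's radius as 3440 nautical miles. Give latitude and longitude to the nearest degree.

≈ 4°S, 156°W

The haversine formula gives a central angle δ ≈ 1.573 rad (90.1°) between the endpoints. The total great-circle distance is δ·R ≈ 1.573 × 3440 ≈ 5410 nmi, so the target fraction is f = 1200/5410 ≈ 0.222.
Interpolate at f ≈ 0.222 with slerp weights a = sin((1−f)δ)/sin δ ≈ 0.940, b = sin(fδ)/sin δ ≈ 0.342.
p = a·p₁ + b·p₂ ≈ (-0.912, -0.403, -0.078); φ = arcsin(p_z) ≈ -4.50°, λ = atan2(p_y, p_x) ≈ -156.19°.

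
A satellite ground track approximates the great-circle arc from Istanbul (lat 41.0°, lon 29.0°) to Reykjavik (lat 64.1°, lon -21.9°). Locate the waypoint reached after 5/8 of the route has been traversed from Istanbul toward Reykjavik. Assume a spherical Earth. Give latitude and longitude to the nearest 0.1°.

Convert each endpoint to a unit vector on the sphere (x = cos φ cos λ, y = cos φ sin λ, z = sin φ).
The central angle between the endpoints is δ = arccos(p₁·p₂) ≈ 0.647 rad (37.1°).
Interpolate at f = 5/8 with slerp weights a = sin((1−f)δ)/sin δ ≈ 0.399, b = sin(fδ)/sin δ ≈ 0.653.
p = a·p₁ + b·p₂ ≈ (0.528, 0.039, 0.849); φ = arcsin(p_z) ≈ 58.06°, λ = atan2(p_y, p_x) ≈ 4.28°.

≈ lat 58.1°, lon 4.3°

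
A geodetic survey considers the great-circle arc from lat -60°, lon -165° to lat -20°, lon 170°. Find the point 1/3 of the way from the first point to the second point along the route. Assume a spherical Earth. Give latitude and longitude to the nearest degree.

≈ lat -47°, lon -177°

Convert each endpoint to a unit vector on the sphere (x = cos φ cos λ, y = cos φ sin λ, z = sin φ).
The central angle between the endpoints is δ = arccos(p₁·p₂) ≈ 0.764 rad (43.8°).
Interpolate at f = 1/3 with slerp weights a = sin((1−f)δ)/sin δ ≈ 0.705, b = sin(fδ)/sin δ ≈ 0.364.
p = a·p₁ + b·p₂ ≈ (-0.677, -0.032, -0.735); φ = arcsin(p_z) ≈ -47.30°, λ = atan2(p_y, p_x) ≈ -177.31°.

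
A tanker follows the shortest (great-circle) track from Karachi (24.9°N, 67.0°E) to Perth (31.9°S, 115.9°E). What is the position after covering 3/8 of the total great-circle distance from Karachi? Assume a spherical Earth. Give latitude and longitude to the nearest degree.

Convert each endpoint to a unit vector on the sphere (x = cos φ cos λ, y = cos φ sin λ, z = sin φ).
The central angle between the endpoints is δ = arccos(p₁·p₂) ≈ 1.283 rad (73.5°).
Interpolate at f = 3/8 with slerp weights a = sin((1−f)δ)/sin δ ≈ 0.750, b = sin(fδ)/sin δ ≈ 0.483.
p = a·p₁ + b·p₂ ≈ (0.087, 0.994, 0.061); φ = arcsin(p_z) ≈ 3.47°, λ = atan2(p_y, p_x) ≈ 85.02°.

≈ 3°N, 85°E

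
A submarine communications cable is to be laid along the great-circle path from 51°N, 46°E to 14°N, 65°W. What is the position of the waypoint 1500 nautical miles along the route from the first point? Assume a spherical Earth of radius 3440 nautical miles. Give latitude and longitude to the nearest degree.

≈ 55°N, 4°E

Write both endpoints as unit vectors p₁, p₂ with components (cos φ cos λ, cos φ sin λ, sin φ).
The central angle between the endpoints is δ = arccos(p₁·p₂) ≈ 1.602 rad (91.8°). The total great-circle distance is δ·R ≈ 1.602 × 3440 ≈ 5510 nmi, so the target fraction is f = 1500/5510 ≈ 0.272.
Interpolate at f ≈ 0.272 with slerp weights a = sin((1−f)δ)/sin δ ≈ 0.919, b = sin(fδ)/sin δ ≈ 0.423.
p = a·p₁ + b·p₂ ≈ (0.575, 0.045, 0.817); φ = arcsin(p_z) ≈ 54.76°, λ = atan2(p_y, p_x) ≈ 4.44°.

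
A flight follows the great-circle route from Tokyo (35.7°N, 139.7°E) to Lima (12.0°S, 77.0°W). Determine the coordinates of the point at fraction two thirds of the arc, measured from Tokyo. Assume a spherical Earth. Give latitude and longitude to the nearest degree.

Write both endpoints as unit vectors p₁, p₂ with components (cos φ cos λ, cos φ sin λ, sin φ).
The central angle between the endpoints is δ = arccos(p₁·p₂) ≈ 2.431 rad (139.3°).
Interpolate at f = 2/3 with slerp weights a = sin((1−f)δ)/sin δ ≈ 1.111, b = sin(fδ)/sin δ ≈ 1.532.
p = a·p₁ + b·p₂ ≈ (-0.351, -0.876, 0.330); φ = arcsin(p_z) ≈ 19.27°, λ = atan2(p_y, p_x) ≈ -111.85°.

≈ 19°N, 112°W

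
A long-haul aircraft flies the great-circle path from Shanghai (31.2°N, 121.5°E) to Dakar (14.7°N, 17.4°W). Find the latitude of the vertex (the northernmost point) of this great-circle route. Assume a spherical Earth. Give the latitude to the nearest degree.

≈ 51°N

The great circle lies in the plane with unit normal n̂ = (p₁ × p₂)/|p₁ × p₂|.
Here n̂_z ≈ -0.625; the vertex latitude is φ_max = arccos|n̂_z| ≈ 51.3°.
Check via Clairaut: cos φ_max = |cos φ₁| · sin C = cos(31.2°)·sin(46.9°) ≈ 0.625, again giving ≈ 51.3°.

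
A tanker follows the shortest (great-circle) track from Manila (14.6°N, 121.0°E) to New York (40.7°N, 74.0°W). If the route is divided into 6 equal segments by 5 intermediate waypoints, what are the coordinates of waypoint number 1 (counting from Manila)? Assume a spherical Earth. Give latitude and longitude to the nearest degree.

Write both endpoints as unit vectors p₁, p₂ with components (cos φ cos λ, cos φ sin λ, sin φ).
The central angle between the endpoints is δ = arccos(p₁·p₂) ≈ 2.146 rad (123.0°).
Interpolate at f = 1/6 with slerp weights a = sin((1−f)δ)/sin δ ≈ 1.164, b = sin(fδ)/sin δ ≈ 0.417.
p = a·p₁ + b·p₂ ≈ (-0.493, 0.661, 0.566); φ = arcsin(p_z) ≈ 34.44°, λ = atan2(p_y, p_x) ≈ 126.70°.

≈ (34°N, 127°E)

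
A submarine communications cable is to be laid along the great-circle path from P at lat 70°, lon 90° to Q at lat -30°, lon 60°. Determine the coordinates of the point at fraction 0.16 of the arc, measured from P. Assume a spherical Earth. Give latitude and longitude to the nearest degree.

From cos δ = sin φ₁ sin φ₂ + cos φ₁ cos φ₂ cos Δλ, the central angle is δ ≈ 1.786 rad (102.3°).
Interpolate at f = 0.16 with slerp weights a = sin((1−f)δ)/sin δ ≈ 1.021, b = sin(fδ)/sin δ ≈ 0.288.
p = a·p₁ + b·p₂ ≈ (0.125, 0.566, 0.815); φ = arcsin(p_z) ≈ 54.61°, λ = atan2(p_y, p_x) ≈ 77.54°.

≈ lat 55°, lon 78°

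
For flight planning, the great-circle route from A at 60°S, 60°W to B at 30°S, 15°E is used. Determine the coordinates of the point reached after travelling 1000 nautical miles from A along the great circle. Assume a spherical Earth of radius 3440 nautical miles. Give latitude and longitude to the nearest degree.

The haversine formula gives a central angle δ ≈ 0.994 rad (57.0°) between the endpoints. The total great-circle distance is δ·R ≈ 0.994 × 3440 ≈ 3420 nmi, so the target fraction is f = 1000/3420 ≈ 0.292.
Interpolate at f ≈ 0.292 with slerp weights a = sin((1−f)δ)/sin δ ≈ 0.772, b = sin(fδ)/sin δ ≈ 0.342.
p = a·p₁ + b·p₂ ≈ (0.479, -0.258, -0.839); φ = arcsin(p_z) ≈ -57.06°, λ = atan2(p_y, p_x) ≈ -28.27°.

≈ 57°S, 28°W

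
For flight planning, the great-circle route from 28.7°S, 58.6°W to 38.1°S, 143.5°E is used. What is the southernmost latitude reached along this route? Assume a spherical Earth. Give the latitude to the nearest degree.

≈ 74°S

The great circle lies in the plane with unit normal n̂ = (p₁ × p₂)/|p₁ × p₂|.
Here n̂_z ≈ -0.276; the vertex latitude is φ_max = arccos|n̂_z| ≈ 73.9°.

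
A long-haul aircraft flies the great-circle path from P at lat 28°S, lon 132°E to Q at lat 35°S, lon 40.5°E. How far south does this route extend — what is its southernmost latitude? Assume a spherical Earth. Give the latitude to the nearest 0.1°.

The great circle lies in the plane with unit normal n̂ = (p₁ × p₂)/|p₁ × p₂|.
Here n̂_z ≈ -0.747; the vertex latitude is φ_max = arccos|n̂_z| ≈ 41.7°.

≈ 41.7°S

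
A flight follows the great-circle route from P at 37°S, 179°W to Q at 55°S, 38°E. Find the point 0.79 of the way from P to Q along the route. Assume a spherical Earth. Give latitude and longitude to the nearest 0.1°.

≈ 68.7°S, 61.4°E

Convert each endpoint to a unit vector on the sphere (x = cos φ cos λ, y = cos φ sin λ, z = sin φ).
The central angle between the endpoints is δ = arccos(p₁·p₂) ≈ 1.443 rad (82.7°).
Interpolate at f = 0.79 with slerp weights a = sin((1−f)δ)/sin δ ≈ 0.301, b = sin(fδ)/sin δ ≈ 0.916.
p = a·p₁ + b·p₂ ≈ (0.174, 0.319, -0.932); φ = arcsin(p_z) ≈ -68.68°, λ = atan2(p_y, p_x) ≈ 61.44°.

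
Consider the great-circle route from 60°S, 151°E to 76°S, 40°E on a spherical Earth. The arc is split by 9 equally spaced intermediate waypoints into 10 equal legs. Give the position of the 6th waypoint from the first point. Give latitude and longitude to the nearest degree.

≈ 78°S, 109°E

Convert each endpoint to a unit vector on the sphere (x = cos φ cos λ, y = cos φ sin λ, z = sin φ).
The central angle between the endpoints is δ = arccos(p₁·p₂) ≈ 0.649 rad (37.2°).
Interpolate at f = 6/10 with slerp weights a = sin((1−f)δ)/sin δ ≈ 0.425, b = sin(fδ)/sin δ ≈ 0.628.
p = a·p₁ + b·p₂ ≈ (-0.069, 0.201, -0.977); φ = arcsin(p_z) ≈ -77.75°, λ = atan2(p_y, p_x) ≈ 109.06°.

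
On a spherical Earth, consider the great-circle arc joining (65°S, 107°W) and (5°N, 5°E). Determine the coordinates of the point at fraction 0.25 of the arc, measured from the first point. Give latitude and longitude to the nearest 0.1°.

≈ (60.7°S, 48.8°W)

Write both endpoints as unit vectors p₁, p₂ with components (cos φ cos λ, cos φ sin λ, sin φ).
The central angle between the endpoints is δ = arccos(p₁·p₂) ≈ 1.810 rad (103.7°).
Interpolate at f = 0.25 with slerp weights a = sin((1−f)δ)/sin δ ≈ 1.006, b = sin(fδ)/sin δ ≈ 0.450.
p = a·p₁ + b·p₂ ≈ (0.322, -0.367, -0.872); φ = arcsin(p_z) ≈ -60.74°, λ = atan2(p_y, p_x) ≈ -48.75°.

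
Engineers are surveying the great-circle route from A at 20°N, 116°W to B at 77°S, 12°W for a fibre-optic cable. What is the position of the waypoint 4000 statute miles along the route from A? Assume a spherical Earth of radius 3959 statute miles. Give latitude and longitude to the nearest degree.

≈ 36°S, 102°W

Write both endpoints as unit vectors p₁, p₂ with components (cos φ cos λ, cos φ sin λ, sin φ).
The central angle between the endpoints is δ = arccos(p₁·p₂) ≈ 1.965 rad (112.6°). The total great-circle distance is δ·R ≈ 1.965 × 3959 ≈ 7781 mi, so the target fraction is f = 4000/7781 ≈ 0.514.
Interpolate at f ≈ 0.514 with slerp weights a = sin((1−f)δ)/sin δ ≈ 0.884, b = sin(fδ)/sin δ ≈ 0.918.
p = a·p₁ + b·p₂ ≈ (-0.162, -0.790, -0.592); φ = arcsin(p_z) ≈ -36.27°, λ = atan2(p_y, p_x) ≈ -101.62°.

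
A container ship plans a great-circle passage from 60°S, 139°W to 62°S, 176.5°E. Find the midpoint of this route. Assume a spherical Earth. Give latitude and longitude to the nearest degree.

Convert each endpoint to a unit vector on the sphere (x = cos φ cos λ, y = cos φ sin λ, z = sin φ).
The central angle between the endpoints is δ = arccos(p₁·p₂) ≈ 0.371 rad (21.2°).
Interpolate at f = 1/2 with slerp weights a = sin((1−f)δ)/sin δ ≈ 0.509, b = sin(fδ)/sin δ ≈ 0.509.
p = a·p₁ + b·p₂ ≈ (-0.430, -0.152, -0.890); φ = arcsin(p_z) ≈ -62.84°, λ = atan2(p_y, p_x) ≈ -160.51°.

≈ 63°S, 161°W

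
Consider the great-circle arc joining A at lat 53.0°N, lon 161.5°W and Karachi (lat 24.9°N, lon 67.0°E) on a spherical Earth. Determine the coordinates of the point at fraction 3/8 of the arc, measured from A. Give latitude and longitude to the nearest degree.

≈ lat 65°N, lon 132°E

Write both endpoints as unit vectors p₁, p₂ with components (cos φ cos λ, cos φ sin λ, sin φ).
The central angle between the endpoints is δ = arccos(p₁·p₂) ≈ 1.596 rad (91.5°).
Interpolate at f = 3/8 with slerp weights a = sin((1−f)δ)/sin δ ≈ 0.840, b = sin(fδ)/sin δ ≈ 0.564.
p = a·p₁ + b·p₂ ≈ (-0.280, 0.310, 0.909); φ = arcsin(p_z) ≈ 65.31°, λ = atan2(p_y, p_x) ≈ 132.07°.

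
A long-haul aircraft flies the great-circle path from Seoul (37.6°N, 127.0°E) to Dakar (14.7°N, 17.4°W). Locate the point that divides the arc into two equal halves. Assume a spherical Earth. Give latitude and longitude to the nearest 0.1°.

Convert each endpoint to a unit vector on the sphere (x = cos φ cos λ, y = cos φ sin λ, z = sin φ).
The central angle between the endpoints is δ = arccos(p₁·p₂) ≈ 2.058 rad (117.9°).
Interpolate at f = 1/2 with slerp weights a = sin((1−f)δ)/sin δ ≈ 0.970, b = sin(fδ)/sin δ ≈ 0.970.
p = a·p₁ + b·p₂ ≈ (0.433, 0.333, 0.838); φ = arcsin(p_z) ≈ 56.90°, λ = atan2(p_y, p_x) ≈ 37.59°.

≈ 56.9°N, 37.6°E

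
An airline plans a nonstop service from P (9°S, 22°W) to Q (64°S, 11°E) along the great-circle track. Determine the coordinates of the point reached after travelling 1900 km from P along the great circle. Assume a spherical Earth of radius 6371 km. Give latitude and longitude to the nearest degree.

Write both endpoints as unit vectors p₁, p₂ with components (cos φ cos λ, cos φ sin λ, sin φ).
The central angle between the endpoints is δ = arccos(p₁·p₂) ≈ 1.043 rad (59.8°). The total great-circle distance is δ·R ≈ 1.043 × 6371 ≈ 6644 km, so the target fraction is f = 1900/6644 ≈ 0.286.
Interpolate at f ≈ 0.286 with slerp weights a = sin((1−f)δ)/sin δ ≈ 0.785, b = sin(fδ)/sin δ ≈ 0.340.
p = a·p₁ + b·p₂ ≈ (0.865, -0.262, -0.428); φ = arcsin(p_z) ≈ -25.37°, λ = atan2(p_y, p_x) ≈ -16.84°.

≈ (25°S, 17°W)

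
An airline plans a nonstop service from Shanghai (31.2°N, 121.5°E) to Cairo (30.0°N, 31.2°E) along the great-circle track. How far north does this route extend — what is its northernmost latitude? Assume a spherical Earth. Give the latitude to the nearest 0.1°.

The great circle lies in the plane with unit normal n̂ = (p₁ × p₂)/|p₁ × p₂|.
Here n̂_z ≈ -0.766; the vertex latitude is φ_max = arccos|n̂_z| ≈ 40.0°.
Check via Clairaut: cos φ_max = |cos φ₁| · sin C = cos(31.2°)·sin(63.6°) ≈ 0.766, again giving ≈ 40.0°.

≈ 40.0°N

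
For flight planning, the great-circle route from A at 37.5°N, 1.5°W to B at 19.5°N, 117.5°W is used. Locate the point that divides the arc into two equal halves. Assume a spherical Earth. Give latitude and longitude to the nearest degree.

Convert each endpoint to a unit vector on the sphere (x = cos φ cos λ, y = cos φ sin λ, z = sin φ).
The central angle between the endpoints is δ = arccos(p₁·p₂) ≈ 1.696 rad (97.2°).
Interpolate at f = 1/2 with slerp weights a = sin((1−f)δ)/sin δ ≈ 0.756, b = sin(fδ)/sin δ ≈ 0.756.
p = a·p₁ + b·p₂ ≈ (0.270, -0.648, 0.712); φ = arcsin(p_z) ≈ 45.43°, λ = atan2(p_y, p_x) ≈ -67.34°.

≈ 45°N, 67°W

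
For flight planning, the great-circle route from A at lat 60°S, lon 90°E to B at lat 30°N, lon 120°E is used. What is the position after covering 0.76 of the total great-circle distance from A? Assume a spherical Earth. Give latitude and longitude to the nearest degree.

≈ lat 8°N, lon 114°E

From cos δ = sin φ₁ sin φ₂ + cos φ₁ cos φ₂ cos Δλ, the central angle is δ ≈ 1.629 rad (93.3°).
Interpolate at f = 0.76 with slerp weights a = sin((1−f)δ)/sin δ ≈ 0.382, b = sin(fδ)/sin δ ≈ 0.947.
p = a·p₁ + b·p₂ ≈ (-0.410, 0.901, 0.143); φ = arcsin(p_z) ≈ 8.21°, λ = atan2(p_y, p_x) ≈ 114.47°.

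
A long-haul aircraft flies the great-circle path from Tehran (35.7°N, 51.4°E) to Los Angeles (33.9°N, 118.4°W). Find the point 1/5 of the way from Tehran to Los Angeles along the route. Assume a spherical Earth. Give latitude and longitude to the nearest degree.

≈ 57°N, 45°E

The haversine formula gives a central angle δ ≈ 1.916 rad (109.8°) between the endpoints.
Interpolate at f = 1/5 with slerp weights a = sin((1−f)δ)/sin δ ≈ 1.062, b = sin(fδ)/sin δ ≈ 0.397.
p = a·p₁ + b·p₂ ≈ (0.381, 0.384, 0.841); φ = arcsin(p_z) ≈ 57.25°, λ = atan2(p_y, p_x) ≈ 45.20°.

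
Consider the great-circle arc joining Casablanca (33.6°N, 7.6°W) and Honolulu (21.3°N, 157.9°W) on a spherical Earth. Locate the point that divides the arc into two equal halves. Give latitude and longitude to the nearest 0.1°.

≈ 63.2°N, 94.7°W

Convert each endpoint to a unit vector on the sphere (x = cos φ cos λ, y = cos φ sin λ, z = sin φ).
The central angle between the endpoints is δ = arccos(p₁·p₂) ≈ 2.064 rad (118.2°).
Interpolate at f = 1/2 with slerp weights a = sin((1−f)δ)/sin δ ≈ 0.974, b = sin(fδ)/sin δ ≈ 0.974.
p = a·p₁ + b·p₂ ≈ (-0.037, -0.449, 0.893); φ = arcsin(p_z) ≈ 63.24°, λ = atan2(p_y, p_x) ≈ -94.67°.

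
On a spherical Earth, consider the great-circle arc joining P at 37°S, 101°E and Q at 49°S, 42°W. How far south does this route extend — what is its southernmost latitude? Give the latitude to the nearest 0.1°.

≈ 71.6°S

The great circle lies in the plane with unit normal n̂ = (p₁ × p₂)/|p₁ × p₂|.
Here n̂_z ≈ -0.316; the vertex latitude is φ_max = arccos|n̂_z| ≈ 71.6°.
Check via Clairaut: cos φ_max = |cos φ₁| · sin C = cos(37.0°)·sin(156.7°) ≈ 0.316, again giving ≈ 71.6°.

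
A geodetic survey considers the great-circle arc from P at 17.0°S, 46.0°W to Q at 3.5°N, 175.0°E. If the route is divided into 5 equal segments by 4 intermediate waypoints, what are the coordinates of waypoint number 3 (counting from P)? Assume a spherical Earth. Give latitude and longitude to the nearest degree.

≈ 15°S, 133°W

Write both endpoints as unit vectors p₁, p₂ with components (cos φ cos λ, cos φ sin λ, sin φ).
The central angle between the endpoints is δ = arccos(p₁·p₂) ≈ 2.401 rad (137.6°).
Interpolate at f = 3/5 with slerp weights a = sin((1−f)δ)/sin δ ≈ 1.215, b = sin(fδ)/sin δ ≈ 1.470.
p = a·p₁ + b·p₂ ≈ (-0.655, -0.708, -0.265); φ = arcsin(p_z) ≈ -15.39°, λ = atan2(p_y, p_x) ≈ -132.76°.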